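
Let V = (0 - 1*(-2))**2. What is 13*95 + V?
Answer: 1239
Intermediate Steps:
V = 4 (V = (0 + 2)**2 = 2**2 = 4)
13*95 + V = 13*95 + 4 = 1235 + 4 = 1239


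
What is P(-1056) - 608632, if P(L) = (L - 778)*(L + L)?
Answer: 3264776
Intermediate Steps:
P(L) = 2*L*(-778 + L) (P(L) = (-778 + L)*(2*L) = 2*L*(-778 + L))
P(-1056) - 608632 = 2*(-1056)*(-778 - 1056) - 608632 = 2*(-1056)*(-1834) - 608632 = 3873408 - 608632 = 3264776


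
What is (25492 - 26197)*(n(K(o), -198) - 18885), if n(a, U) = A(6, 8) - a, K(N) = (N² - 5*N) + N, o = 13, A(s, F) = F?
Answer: 13390770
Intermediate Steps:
K(N) = N² - 4*N
n(a, U) = 8 - a
(25492 - 26197)*(n(K(o), -198) - 18885) = (25492 - 26197)*((8 - 13*(-4 + 13)) - 18885) = -705*((8 - 13*9) - 18885) = -705*((8 - 1*117) - 18885) = -705*((8 - 117) - 18885) = -705*(-109 - 18885) = -705*(-18994) = 13390770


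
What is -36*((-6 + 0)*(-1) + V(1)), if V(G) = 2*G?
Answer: -288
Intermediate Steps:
-36*((-6 + 0)*(-1) + V(1)) = -36*((-6 + 0)*(-1) + 2*1) = -36*(-6*(-1) + 2) = -36*(6 + 2) = -36*8 = -288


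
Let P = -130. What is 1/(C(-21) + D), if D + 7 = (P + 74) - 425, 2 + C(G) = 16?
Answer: -1/474 ≈ -0.0021097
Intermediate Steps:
C(G) = 14 (C(G) = -2 + 16 = 14)
D = -488 (D = -7 + ((-130 + 74) - 425) = -7 + (-56 - 425) = -7 - 481 = -488)
1/(C(-21) + D) = 1/(14 - 488) = 1/(-474) = -1/474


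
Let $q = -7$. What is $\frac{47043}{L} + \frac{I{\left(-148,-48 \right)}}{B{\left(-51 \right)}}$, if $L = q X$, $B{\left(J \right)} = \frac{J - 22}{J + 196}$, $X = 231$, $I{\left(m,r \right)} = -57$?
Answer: $\frac{3310122}{39347} \approx 84.126$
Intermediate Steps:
$B{\left(J \right)} = \frac{-22 + J}{196 + J}$
$L = -1617$ ($L = \left(-7\right) 231 = -1617$)
$\frac{47043}{L} + \frac{I{\left(-148,-48 \right)}}{B{\left(-51 \right)}} = \frac{47043}{-1617} - \frac{57}{\frac{1}{196 - 51} \left(-22 - 51\right)} = 47043 \left(- \frac{1}{1617}\right) - \frac{57}{\frac{1}{145} \left(-73\right)} = - \frac{15681}{539} - \frac{57}{\frac{1}{145} \left(-73\right)} = - \frac{15681}{539} - \frac{57}{- \frac{73}{145}} = - \frac{15681}{539} - - \frac{8265}{73} = - \frac{15681}{539} + \frac{8265}{73} = \frac{3310122}{39347}$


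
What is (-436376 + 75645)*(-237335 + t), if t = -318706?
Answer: 200581225971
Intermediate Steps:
(-436376 + 75645)*(-237335 + t) = (-436376 + 75645)*(-237335 - 318706) = -360731*(-556041) = 200581225971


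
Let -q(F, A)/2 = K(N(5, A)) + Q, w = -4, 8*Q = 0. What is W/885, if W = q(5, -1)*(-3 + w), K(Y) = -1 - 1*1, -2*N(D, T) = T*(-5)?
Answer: -28/885 ≈ -0.031638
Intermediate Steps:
N(D, T) = 5*T/2 (N(D, T) = -T*(-5)/2 = -(-5)*T/2 = 5*T/2)
Q = 0 (Q = (⅛)*0 = 0)
K(Y) = -2 (K(Y) = -1 - 1 = -2)
q(F, A) = 4 (q(F, A) = -2*(-2 + 0) = -2*(-2) = 4)
W = -28 (W = 4*(-3 - 4) = 4*(-7) = -28)
W/885 = -28/885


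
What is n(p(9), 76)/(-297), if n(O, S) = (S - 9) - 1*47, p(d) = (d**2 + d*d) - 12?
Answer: -20/297 ≈ -0.067340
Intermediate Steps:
p(d) = -12 + 2*d**2 (p(d) = (d**2 + d**2) - 12 = 2*d**2 - 12 = -12 + 2*d**2)
n(O, S) = -56 + S (n(O, S) = (-9 + S) - 47 = -56 + S)
n(p(9), 76)/(-297) = (-56 + 76)/(-297) = 20*(-1/297) = -20/297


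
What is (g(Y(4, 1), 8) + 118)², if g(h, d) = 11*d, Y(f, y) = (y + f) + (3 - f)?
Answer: 42436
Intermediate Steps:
Y(f, y) = 3 + y (Y(f, y) = (f + y) + (3 - f) = 3 + y)
(g(Y(4, 1), 8) + 118)² = (11*8 + 118)² = (88 + 118)² = 206² = 42436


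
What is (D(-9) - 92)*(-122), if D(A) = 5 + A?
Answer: 11712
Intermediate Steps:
(D(-9) - 92)*(-122) = ((5 - 9) - 92)*(-122) = (-4 - 92)*(-122) = -96*(-122) = 11712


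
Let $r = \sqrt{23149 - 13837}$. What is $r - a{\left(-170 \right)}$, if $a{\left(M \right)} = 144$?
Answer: $-144 + 4 \sqrt{582} \approx -47.501$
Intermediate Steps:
$r = 4 \sqrt{582}$ ($r = \sqrt{9312} = 4 \sqrt{582} \approx 96.499$)
$r - a{\left(-170 \right)} = 4 \sqrt{582} - 144 = -144 + 4 \sqrt{582}$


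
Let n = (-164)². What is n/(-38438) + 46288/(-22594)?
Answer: -54247872/19737913 ≈ -2.7484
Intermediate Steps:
n = 26896
n/(-38438) + 46288/(-22594) = 26896/(-38438) + 46288/(-22594) = 26896*(-1/38438) + 46288*(-1/22594) = -13448/19219 - 2104/1027 = -54247872/19737913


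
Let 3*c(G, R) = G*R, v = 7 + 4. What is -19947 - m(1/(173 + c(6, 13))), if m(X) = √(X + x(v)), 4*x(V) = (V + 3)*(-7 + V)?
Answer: -19947 - √554613/199 ≈ -19951.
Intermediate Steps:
v = 11
x(V) = (-7 + V)*(3 + V)/4 (x(V) = ((V + 3)*(-7 + V))/4 = ((3 + V)*(-7 + V))/4 = ((-7 + V)*(3 + V))/4 = (-7 + V)*(3 + V)/4)
c(G, R) = G*R/3 (c(G, R) = (G*R)/3 = G*R/3)
m(X) = √(14 + X) (m(X) = √(X + (-21/4 - 1*11 + (¼)*11²)) = √(X + (-21/4 - 11 + (¼)*121)) = √(X + (-21/4 - 11 + 121/4)) = √(X + 14) = √(14 + X))
-19947 - m(1/(173 + c(6, 13))) = -19947 - √(14 + 1/(173 + (⅓)*6*13)) = -19947 - √(14 + 1/(173 + 26)) = -19947 - √(14 + 1/199) = -19947 - √(2787/199) = -19947 - √554613/199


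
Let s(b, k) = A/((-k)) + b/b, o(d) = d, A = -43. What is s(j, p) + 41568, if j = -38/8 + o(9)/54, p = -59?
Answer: 2452528/59 ≈ 41568.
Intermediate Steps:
j = -55/12 (j = -38/8 + 9/54 = -38*1/8 + 9*(1/54) = -19/4 + 1/6 = -55/12 ≈ -4.5833)
s(b, k) = 1 + 43/k (s(b, k) = -43*(-1/k) + b/b = -(-43)/k + 1 = 43/k + 1 = 1 + 43/k)
s(j, p) + 41568 = (43 - 59)/(-59) + 41568 = -1/59*(-16) + 41568 = 16/59 + 41568 = 2452528/59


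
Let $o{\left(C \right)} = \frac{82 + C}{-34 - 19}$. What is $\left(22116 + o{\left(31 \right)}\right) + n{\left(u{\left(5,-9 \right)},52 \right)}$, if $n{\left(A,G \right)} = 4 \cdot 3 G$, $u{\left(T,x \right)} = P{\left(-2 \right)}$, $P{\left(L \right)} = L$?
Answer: $\frac{1205107}{53} \approx 22738.0$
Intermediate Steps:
$u{\left(T,x \right)} = -2$
$n{\left(A,G \right)} = 12 G$
$o{\left(C \right)} = - \frac{82}{53} - \frac{C}{53}$ ($o{\left(C \right)} = \frac{82 + C}{-53} = \left(82 + C\right) \left(- \frac{1}{53}\right) = - \frac{82}{53} - \frac{C}{53}$)
$\left(22116 + o{\left(31 \right)}\right) + n{\left(u{\left(5,-9 \right)},52 \right)} = \left(22116 - \frac{113}{53}\right) + 12 \cdot 52 = \left(22116 - \frac{113}{53}\right) + 624 = \frac{1172035}{53} + 624 = \frac{1205107}{53}$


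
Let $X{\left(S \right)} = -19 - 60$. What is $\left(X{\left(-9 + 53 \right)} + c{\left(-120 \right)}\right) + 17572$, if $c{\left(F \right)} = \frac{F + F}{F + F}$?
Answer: $17494$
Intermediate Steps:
$c{\left(F \right)} = 1$ ($c{\left(F \right)} = \frac{2 F}{2 F} = 2 F \frac{1}{2 F} = 1$)
$X{\left(S \right)} = -79$
$\left(X{\left(-9 + 53 \right)} + c{\left(-120 \right)}\right) + 17572 = \left(-79 + 1\right) + 17572 = -78 + 17572 = 17494$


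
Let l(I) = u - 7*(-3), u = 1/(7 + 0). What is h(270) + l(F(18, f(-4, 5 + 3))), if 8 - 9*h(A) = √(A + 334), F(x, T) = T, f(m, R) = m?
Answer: 1388/63 - 2*√151/9 ≈ 19.301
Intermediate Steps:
u = ⅐ (u = 1/7 = ⅐ ≈ 0.14286)
h(A) = 8/9 - √(334 + A)/9 (h(A) = 8/9 - √(A + 334)/9 = 8/9 - √(334 + A)/9)
l(I) = 148/7 (l(I) = ⅐ - 7*(-3) = ⅐ + 21 = 148/7)
h(270) + l(F(18, f(-4, 5 + 3))) = (8/9 - √(334 + 270)/9) + 148/7 = (8/9 - 2*√151/9) + 148/7 = 1388/63 - 2*√151/9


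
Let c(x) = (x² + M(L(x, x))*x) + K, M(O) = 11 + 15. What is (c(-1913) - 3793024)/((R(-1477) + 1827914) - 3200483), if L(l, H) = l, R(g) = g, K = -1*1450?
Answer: 184643/1374046 ≈ 0.13438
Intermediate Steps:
K = -1450
M(O) = 26
c(x) = -1450 + x² + 26*x (c(x) = (x² + 26*x) - 1450 = -1450 + x² + 26*x)
(c(-1913) - 3793024)/((R(-1477) + 1827914) - 3200483) = ((-1450 + (-1913)² + 26*(-1913)) - 3793024)/((-1477 + 1827914) - 3200483) = ((-1450 + 3659569 - 49738) - 3793024)/(1826437 - 3200483) = (3608381 - 3793024)/(-1374046) = -184643*(-1/1374046) = 184643/1374046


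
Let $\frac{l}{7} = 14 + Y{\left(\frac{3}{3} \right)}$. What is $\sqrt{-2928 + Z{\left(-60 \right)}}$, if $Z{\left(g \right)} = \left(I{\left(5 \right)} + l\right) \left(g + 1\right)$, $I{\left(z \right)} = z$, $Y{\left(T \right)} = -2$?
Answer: $i \sqrt{8179} \approx 90.438 i$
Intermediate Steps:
$l = 84$ ($l = 7 \left(14 - 2\right) = 7 \cdot 12 = 84$)
$Z{\left(g \right)} = 89 + 89 g$ ($Z{\left(g \right)} = \left(5 + 84\right) \left(g + 1\right) = 89 \left(1 + g\right) = 89 + 89 g$)
$\sqrt{-2928 + Z{\left(-60 \right)}} = \sqrt{-2928 + \left(89 + 89 \left(-60\right)\right)} = \sqrt{-2928 + \left(89 - 5340\right)} = \sqrt{-2928 - 5251} = \sqrt{-8179} = i \sqrt{8179}$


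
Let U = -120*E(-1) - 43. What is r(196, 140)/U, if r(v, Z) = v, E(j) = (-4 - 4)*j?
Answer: -196/1003 ≈ -0.19541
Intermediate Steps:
E(j) = -8*j
U = -1003 (U = -(-960)*(-1) - 43 = -120*8 - 43 = -960 - 43 = -1003)
r(196, 140)/U = 196/(-1003) = 196*(-1/1003) = -196/1003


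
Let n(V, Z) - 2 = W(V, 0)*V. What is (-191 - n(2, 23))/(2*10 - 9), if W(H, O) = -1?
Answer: -191/11 ≈ -17.364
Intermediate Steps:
n(V, Z) = 2 - V
(-191 - n(2, 23))/(2*10 - 9) = (-191 - (2 - 1*2))/(2*10 - 9) = (-191 - (2 - 2))/(20 - 9) = (-191 - 1*0)/11 = (-191 + 0)*(1/11) = -191*1/11 = -191/11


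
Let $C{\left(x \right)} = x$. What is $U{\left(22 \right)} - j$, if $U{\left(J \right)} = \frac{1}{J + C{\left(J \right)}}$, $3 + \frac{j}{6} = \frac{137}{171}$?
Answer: $\frac{33145}{2508} \approx 13.216$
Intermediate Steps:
$j = - \frac{752}{57}$ ($j = -18 + 6 \cdot \frac{137}{171} = -18 + \frac{274}{57} = - \frac{752}{57} \approx -13.193$)
$U{\left(J \right)} = \frac{1}{2 J}$ ($U{\left(J \right)} = \frac{1}{J + J} = \frac{1}{2 J}$)
$U{\left(22 \right)} - j = \frac{1}{2 \cdot 22} - - \frac{752}{57} = \frac{1}{2} \cdot \frac{1}{22} + \frac{752}{57} = \frac{1}{44} + \frac{752}{57} = \frac{33145}{2508}$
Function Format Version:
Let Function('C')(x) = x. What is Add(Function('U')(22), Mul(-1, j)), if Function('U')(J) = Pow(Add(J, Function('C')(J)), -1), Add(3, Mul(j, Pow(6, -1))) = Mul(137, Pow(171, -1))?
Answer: Rational(33145, 2508) ≈ 13.216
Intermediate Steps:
j = Rational(-752, 57) (j = Add(-18, Mul(6, Mul(137, Pow(171, -1)))) = Add(-18, Mul(6, Mul(137, Rational(1, 171)))) = Add(-18, Mul(6, Rational(137, 171))) = Add(-18, Rational(274, 57)) = Rational(-752, 57) ≈ -13.193)
Function('U')(J) = Mul(Rational(1, 2), Pow(J, -1)) (Function('U')(J) = Pow(Add(J, J), -1) = Pow(Mul(2, J), -1) = Mul(Rational(1, 2), Pow(J, -1)))
Add(Function('U')(22), Mul(-1, j)) = Add(Mul(Rational(1, 2), Pow(22, -1)), Mul(-1, Rational(-752, 57))) = Add(Mul(Rational(1, 2), Rational(1, 22)), Rational(752, 57)) = Add(Rational(1, 44), Rational(752, 57)) = Rational(33145, 2508)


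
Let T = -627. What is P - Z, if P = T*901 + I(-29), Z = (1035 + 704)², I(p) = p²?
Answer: -3588207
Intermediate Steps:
Z = 3024121 (Z = 1739² = 3024121)
P = -564086 (P = -627*901 + (-29)² = -564927 + 841 = -564086)
P - Z = -564086 - 1*3024121 = -564086 - 3024121 = -3588207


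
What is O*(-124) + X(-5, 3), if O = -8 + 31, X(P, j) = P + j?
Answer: -2854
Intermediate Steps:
O = 23
O*(-124) + X(-5, 3) = 23*(-124) + (-5 + 3) = -2852 - 2 = -2854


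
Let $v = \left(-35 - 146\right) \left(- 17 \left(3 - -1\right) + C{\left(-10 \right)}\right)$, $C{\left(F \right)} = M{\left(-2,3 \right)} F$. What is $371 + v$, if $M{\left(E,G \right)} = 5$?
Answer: $21729$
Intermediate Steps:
$C{\left(F \right)} = 5 F$
$v = 21358$ ($v = \left(-35 - 146\right) \left(- 17 \left(3 - -1\right) + 5 \left(-10\right)\right) = - 181 \left(- 17 \left(3 + 1\right) - 50\right) = - 181 \left(\left(-17\right) 4 - 50\right) = - 181 \left(-68 - 50\right) = \left(-181\right) \left(-118\right) = 21358$)
$371 + v = 371 + 21358 = 21729$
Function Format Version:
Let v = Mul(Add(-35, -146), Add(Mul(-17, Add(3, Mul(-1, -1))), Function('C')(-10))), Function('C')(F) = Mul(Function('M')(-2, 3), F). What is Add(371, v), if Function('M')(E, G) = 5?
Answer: 21729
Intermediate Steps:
Function('C')(F) = Mul(5, F)
v = 21358 (v = Mul(Add(-35, -146), Add(Mul(-17, Add(3, Mul(-1, -1))), Mul(5, -10))) = Mul(-181, Add(Mul(-17, Add(3, 1)), -50)) = Mul(-181, Add(Mul(-17, 4), -50)) = Mul(-181, Add(-68, -50)) = Mul(-181, -118) = 21358)
Add(371, v) = Add(371, 21358) = 21729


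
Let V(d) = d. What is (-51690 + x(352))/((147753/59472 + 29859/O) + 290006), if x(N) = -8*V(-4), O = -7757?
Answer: -2647898988448/14865131827933 ≈ -0.17813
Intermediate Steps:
x(N) = 32 (x(N) = -8*(-4) = 32)
(-51690 + x(352))/((147753/59472 + 29859/O) + 290006) = (-51690 + 32)/((147753/59472 + 29859/(-7757)) + 290006) = -51658/((147753*(1/59472) + 29859*(-1/7757)) + 290006) = -51658/((16417/6608 - 29859/7757) + 290006) = -51658/(-69961603/51258256 + 290006) = -51658/14865131827933/51258256 = -51658*51258256/14865131827933 = -2647898988448/14865131827933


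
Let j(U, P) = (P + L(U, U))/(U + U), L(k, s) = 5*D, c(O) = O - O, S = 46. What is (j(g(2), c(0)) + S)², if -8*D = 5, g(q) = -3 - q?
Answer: 549081/256 ≈ 2144.8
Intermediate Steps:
c(O) = 0
D = -5/8 (D = -⅛*5 = -5/8 ≈ -0.62500)
L(k, s) = -25/8 (L(k, s) = 5*(-5/8) = -25/8)
j(U, P) = (-25/8 + P)/(2*U) (j(U, P) = (P - 25/8)/(U + U) = (-25/8 + P)/((2*U)) = (-25/8 + P)*(1/(2*U)) = (-25/8 + P)/(2*U))
(j(g(2), c(0)) + S)² = ((-25 + 8*0)/(16*(-3 - 1*2)) + 46)² = ((-25 + 0)/(16*(-3 - 2)) + 46)² = ((1/16)*(-25)/(-5) + 46)² = ((1/16)*(-⅕)*(-25) + 46)² = (5/16 + 46)² = (741/16)² = 549081/256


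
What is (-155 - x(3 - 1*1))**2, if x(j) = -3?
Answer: 23104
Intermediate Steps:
(-155 - x(3 - 1*1))**2 = (-155 - 1*(-3))**2 = (-155 + 3)**2 = (-152)**2 = 23104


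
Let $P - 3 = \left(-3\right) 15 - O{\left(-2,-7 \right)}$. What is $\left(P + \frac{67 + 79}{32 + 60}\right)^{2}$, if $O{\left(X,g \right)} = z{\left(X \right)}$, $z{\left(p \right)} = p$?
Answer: $\frac{3122289}{2116} \approx 1475.6$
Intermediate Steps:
$O{\left(X,g \right)} = X$
$P = -40$ ($P = 3 - 43 = -40$)
$\left(P + \frac{67 + 79}{32 + 60}\right)^{2} = \left(-40 + \frac{67 + 79}{32 + 60}\right)^{2} = \left(-40 + \frac{146}{92}\right)^{2} = \left(-40 + 146 \cdot \frac{1}{92}\right)^{2} = \left(-40 + \frac{73}{46}\right)^{2} = \left(- \frac{1767}{46}\right)^{2} = \frac{3122289}{2116}$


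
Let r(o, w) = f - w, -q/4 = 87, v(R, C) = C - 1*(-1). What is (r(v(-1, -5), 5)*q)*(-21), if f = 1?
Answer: -29232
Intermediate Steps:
v(R, C) = 1 + C (v(R, C) = C + 1 = 1 + C)
q = -348 (q = -4*87 = -348)
r(o, w) = 1 - w
(r(v(-1, -5), 5)*q)*(-21) = ((1 - 1*5)*(-348))*(-21) = ((1 - 5)*(-348))*(-21) = -4*(-348)*(-21) = 1392*(-21) = -29232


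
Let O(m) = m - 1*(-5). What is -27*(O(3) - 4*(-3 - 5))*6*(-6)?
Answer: 38880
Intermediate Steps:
O(m) = 5 + m (O(m) = m + 5 = 5 + m)
-27*(O(3) - 4*(-3 - 5))*6*(-6) = -27*((5 + 3) - 4*(-3 - 5))*6*(-6) = -27*(8 - 4*(-8))*6*(-6) = -27*(8 + 32)*6*(-6) = -1080*6*(-6) = -27*240*(-6) = -6480*(-6) = 38880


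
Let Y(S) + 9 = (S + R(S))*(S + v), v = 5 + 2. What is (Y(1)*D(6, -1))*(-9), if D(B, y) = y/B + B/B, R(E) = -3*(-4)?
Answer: -1425/2 ≈ -712.50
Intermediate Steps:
R(E) = 12
v = 7
D(B, y) = 1 + y/B (D(B, y) = y/B + 1 = 1 + y/B)
Y(S) = -9 + (7 + S)*(12 + S) (Y(S) = -9 + (S + 12)*(S + 7) = -9 + (12 + S)*(7 + S) = -9 + (7 + S)*(12 + S))
(Y(1)*D(6, -1))*(-9) = ((75 + 1**2 + 19*1)*((6 - 1)/6))*(-9) = ((75 + 1 + 19)*((1/6)*5))*(-9) = (95*(5/6))*(-9) = (475/6)*(-9) = -1425/2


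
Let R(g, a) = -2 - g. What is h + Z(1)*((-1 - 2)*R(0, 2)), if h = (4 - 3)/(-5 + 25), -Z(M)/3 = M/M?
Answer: -359/20 ≈ -17.950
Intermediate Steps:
Z(M) = -3 (Z(M) = -3*M/M = -3*1 = -3)
h = 1/20 ≈ 0.050000
h + Z(1)*((-1 - 2)*R(0, 2)) = 1/20 - 3*(-1 - 2)*(-2 - 1*0) = 1/20 - (-9)*(-2 + 0) = 1/20 - (-9)*(-2) = 1/20 - 3*6 = 1/20 - 18 = -359/20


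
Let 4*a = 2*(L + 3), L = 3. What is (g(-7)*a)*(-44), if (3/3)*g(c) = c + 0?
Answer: 924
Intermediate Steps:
g(c) = c (g(c) = c + 0 = c)
a = 3 (a = (2*(3 + 3))/4 = (2*6)/4 = (1/4)*12 = 3)
(g(-7)*a)*(-44) = -7*3*(-44) = -21*(-44) = 924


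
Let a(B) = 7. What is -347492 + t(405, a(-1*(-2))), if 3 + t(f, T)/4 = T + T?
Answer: -347448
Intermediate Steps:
t(f, T) = -12 + 8*T (t(f, T) = -12 + 4*(T + T) = -12 + 4*(2*T) = -12 + 8*T)
-347492 + t(405, a(-1*(-2))) = -347492 + (-12 + 8*7) = -347492 + (-12 + 56) = -347492 + 44 = -347448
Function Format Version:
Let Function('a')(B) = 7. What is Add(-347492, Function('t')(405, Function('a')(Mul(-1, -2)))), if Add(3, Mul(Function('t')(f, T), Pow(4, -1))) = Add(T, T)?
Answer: -347448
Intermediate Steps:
Function('t')(f, T) = Add(-12, Mul(8, T)) (Function('t')(f, T) = Add(-12, Mul(4, Add(T, T))) = Add(-12, Mul(4, Mul(2, T))) = Add(-12, Mul(8, T)))
Add(-347492, Function('t')(405, Function('a')(Mul(-1, -2)))) = Add(-347492, Add(-12, Mul(8, 7))) = Add(-347492, Add(-12, 56)) = Add(-347492, 44) = -347448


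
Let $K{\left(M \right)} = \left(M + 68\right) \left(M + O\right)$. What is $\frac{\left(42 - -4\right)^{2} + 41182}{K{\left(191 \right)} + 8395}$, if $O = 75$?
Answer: $\frac{43298}{77289} \approx 0.56021$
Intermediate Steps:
$K{\left(M \right)} = \left(68 + M\right) \left(75 + M\right)$ ($K{\left(M \right)} = \left(M + 68\right) \left(M + 75\right) = \left(68 + M\right) \left(75 + M\right)$)
$\frac{\left(42 - -4\right)^{2} + 41182}{K{\left(191 \right)} + 8395} = \frac{\left(42 - -4\right)^{2} + 41182}{\left(5100 + 191^{2} + 143 \cdot 191\right) + 8395} = \frac{\left(42 + 4\right)^{2} + 41182}{\left(5100 + 36481 + 27313\right) + 8395} = \frac{46^{2} + 41182}{68894 + 8395} = \frac{2116 + 41182}{77289} = 43298 \cdot \frac{1}{77289} = \frac{43298}{77289}$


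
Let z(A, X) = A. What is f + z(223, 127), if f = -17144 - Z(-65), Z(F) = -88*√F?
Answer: -16921 + 88*I*√65 ≈ -16921.0 + 709.48*I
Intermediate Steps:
f = -17144 + 88*I*√65 (f = -17144 - (-88)*√(-65) = -17144 - (-88)*I*√65 = -17144 + 88*I*√65 ≈ -17144.0 + 709.48*I)
f + z(223, 127) = (-17144 + 88*I*√65) + 223 = -16921 + 88*I*√65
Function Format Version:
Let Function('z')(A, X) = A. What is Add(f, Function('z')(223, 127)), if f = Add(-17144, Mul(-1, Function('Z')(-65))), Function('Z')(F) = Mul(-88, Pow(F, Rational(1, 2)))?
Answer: Add(-16921, Mul(88, I, Pow(65, Rational(1, 2)))) ≈ Add(-16921., Mul(709.48, I))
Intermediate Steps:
f = Add(-17144, Mul(88, I, Pow(65, Rational(1, 2)))) (f = Add(-17144, Mul(-1, Mul(-88, Pow(-65, Rational(1, 2))))) = Add(-17144, Mul(-1, Mul(-88, Mul(I, Pow(65, Rational(1, 2)))))) = Add(-17144, Mul(-1, Mul(-88, I, Pow(65, Rational(1, 2))))) = Add(-17144, Mul(88, I, Pow(65, Rational(1, 2)))) ≈ Add(-17144., Mul(709.48, I)))
Add(f, Function('z')(223, 127)) = Add(Add(-17144, Mul(88, I, Pow(65, Rational(1, 2)))), 223) = Add(-16921, Mul(88, I, Pow(65, Rational(1, 2))))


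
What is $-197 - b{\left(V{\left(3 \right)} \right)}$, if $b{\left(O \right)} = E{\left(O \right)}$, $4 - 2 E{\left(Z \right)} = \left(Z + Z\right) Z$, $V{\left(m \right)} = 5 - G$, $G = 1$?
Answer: $-183$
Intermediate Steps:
$V{\left(m \right)} = 4$ ($V{\left(m \right)} = 5 - 1 = 4$)
$E{\left(Z \right)} = 2 - Z^{2}$ ($E{\left(Z \right)} = 2 - \frac{\left(Z + Z\right) Z}{2} = 2 - \frac{2 Z Z}{2} = 2 - \frac{2 Z^{2}}{2} = 2 - Z^{2}$)
$b{\left(O \right)} = 2 - O^{2}$
$-197 - b{\left(V{\left(3 \right)} \right)} = -197 - \left(2 - 4^{2}\right) = -197 - \left(2 - 16\right) = -197 - -14 = -197 + 14 = -183$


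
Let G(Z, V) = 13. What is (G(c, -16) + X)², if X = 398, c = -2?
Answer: 168921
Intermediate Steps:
(G(c, -16) + X)² = (13 + 398)² = 411² = 168921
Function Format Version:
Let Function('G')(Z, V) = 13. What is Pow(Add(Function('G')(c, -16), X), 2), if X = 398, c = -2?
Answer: 168921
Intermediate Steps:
Pow(Add(Function('G')(c, -16), X), 2) = Pow(Add(13, 398), 2) = Pow(411, 2) = 168921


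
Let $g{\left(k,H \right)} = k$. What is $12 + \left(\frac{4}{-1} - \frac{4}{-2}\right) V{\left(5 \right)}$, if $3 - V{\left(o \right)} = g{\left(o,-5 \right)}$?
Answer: $16$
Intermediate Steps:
$V{\left(o \right)} = 3 - o$
$12 + \left(\frac{4}{-1} - \frac{4}{-2}\right) V{\left(5 \right)} = 12 + \left(\frac{4}{-1} - \frac{4}{-2}\right) \left(3 - 5\right) = 12 + \left(4 \left(-1\right) - -2\right) \left(3 - 5\right) = 12 + \left(-4 + 2\right) \left(-2\right) = 12 - -4 = 12 + 4 = 16$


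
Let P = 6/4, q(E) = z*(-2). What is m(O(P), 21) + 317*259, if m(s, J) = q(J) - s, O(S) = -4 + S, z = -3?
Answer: 164223/2 ≈ 82112.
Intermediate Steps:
q(E) = 6 (q(E) = -3*(-2) = 6)
P = 3/2 (P = 6*(1/4) = 3/2 ≈ 1.5000)
m(s, J) = 6 - s
m(O(P), 21) + 317*259 = (6 - (-4 + 3/2)) + 317*259 = (6 - 1*(-5/2)) + 82103 = (6 + 5/2) + 82103 = 17/2 + 82103 = 164223/2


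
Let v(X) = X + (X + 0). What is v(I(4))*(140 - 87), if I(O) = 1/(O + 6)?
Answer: 53/5 ≈ 10.600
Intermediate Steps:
I(O) = 1/(6 + O)
v(X) = 2*X (v(X) = X + X = 2*X)
v(I(4))*(140 - 87) = (2/(6 + 4))*(140 - 87) = (2/10)*53 = (2*(⅒))*53 = (⅕)*53 = 53/5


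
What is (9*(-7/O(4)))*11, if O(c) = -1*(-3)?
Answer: -231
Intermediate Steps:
O(c) = 3
(9*(-7/O(4)))*11 = (9*(-7/3))*11 = -21*11 = -231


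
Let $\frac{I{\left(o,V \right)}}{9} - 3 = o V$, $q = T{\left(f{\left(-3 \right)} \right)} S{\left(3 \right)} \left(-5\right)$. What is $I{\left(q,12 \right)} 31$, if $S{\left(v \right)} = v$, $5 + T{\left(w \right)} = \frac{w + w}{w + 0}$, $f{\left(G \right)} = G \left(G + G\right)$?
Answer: $151497$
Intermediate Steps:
$f{\left(G \right)} = 2 G^{2}$ ($f{\left(G \right)} = G 2 G = 2 G^{2}$)
$T{\left(w \right)} = -3$ ($T{\left(w \right)} = -5 + \frac{w + w}{w + 0} = -5 + \frac{2 w}{w} = -5 + 2 = -3$)
$q = 45$ ($q = \left(-3\right) 3 \left(-5\right) = \left(-9\right) \left(-5\right) = 45$)
$I{\left(o,V \right)} = 27 + 9 V o$ ($I{\left(o,V \right)} = 27 + 9 o V = 27 + 9 V o$)
$I{\left(q,12 \right)} 31 = \left(27 + 9 \cdot 12 \cdot 45\right) 31 = \left(27 + 4860\right) 31 = 4887 \cdot 31 = 151497$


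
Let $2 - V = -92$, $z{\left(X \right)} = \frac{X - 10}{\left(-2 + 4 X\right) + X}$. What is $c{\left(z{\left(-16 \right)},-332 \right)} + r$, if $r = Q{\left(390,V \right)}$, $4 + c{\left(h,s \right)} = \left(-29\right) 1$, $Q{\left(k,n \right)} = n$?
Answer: $61$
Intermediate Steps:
$z{\left(X \right)} = \frac{-10 + X}{-2 + 5 X}$
$V = 94$ ($V = 2 - -92 = 2 + 92 = 94$)
$c{\left(h,s \right)} = -33$ ($c{\left(h,s \right)} = -4 - 29 = -33$)
$r = 94$
$c{\left(z{\left(-16 \right)},-332 \right)} + r = -33 + 94 = 61$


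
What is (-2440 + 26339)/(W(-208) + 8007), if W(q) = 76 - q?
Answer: 23899/8291 ≈ 2.8825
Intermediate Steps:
(-2440 + 26339)/(W(-208) + 8007) = (-2440 + 26339)/((76 - 1*(-208)) + 8007) = 23899/((76 + 208) + 8007) = 23899/(284 + 8007) = 23899/8291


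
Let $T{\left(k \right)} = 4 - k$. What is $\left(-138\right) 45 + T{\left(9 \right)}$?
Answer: $-6215$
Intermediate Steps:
$\left(-138\right) 45 + T{\left(9 \right)} = \left(-138\right) 45 + \left(4 - 9\right) = -6210 + \left(4 - 9\right) = -6210 - 5 = -6215$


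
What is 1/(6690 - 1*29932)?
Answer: -1/23242 ≈ -4.3026e-5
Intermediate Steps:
1/(6690 - 1*29932) = 1/(6690 - 29932) = 1/(-23242) = -1/23242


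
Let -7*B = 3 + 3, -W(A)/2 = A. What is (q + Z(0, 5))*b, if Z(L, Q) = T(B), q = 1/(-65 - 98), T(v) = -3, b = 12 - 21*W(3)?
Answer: -67620/163 ≈ -414.85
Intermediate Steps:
W(A) = -2*A
B = -6/7 (B = -(3 + 3)/7 = -⅐*6 = -6/7 ≈ -0.85714)
b = 138 (b = 12 - (-42)*3 = 12 - 21*(-6) = 12 + 126 = 138)
q = -1/163 (q = 1/(-163) = -1/163 ≈ -0.0061350)
Z(L, Q) = -3
(q + Z(0, 5))*b = (-1/163 - 3)*138 = -490/163*138 = -67620/163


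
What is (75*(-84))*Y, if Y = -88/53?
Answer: 554400/53 ≈ 10460.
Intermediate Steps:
Y = -88/53 (Y = -88*1/53 = -88/53 ≈ -1.6604)
(75*(-84))*Y = (75*(-84))*(-88/53) = -6300*(-88/53) = 554400/53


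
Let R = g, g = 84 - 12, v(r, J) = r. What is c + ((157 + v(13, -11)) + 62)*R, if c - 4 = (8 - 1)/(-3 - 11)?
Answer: 33415/2 ≈ 16708.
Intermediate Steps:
c = 7/2 (c = 4 + (8 - 1)/(-3 - 11) = 4 + 7/(-14) = 4 - 1/14*7 = 4 - ½ = 7/2 ≈ 3.5000)
g = 72
R = 72
c + ((157 + v(13, -11)) + 62)*R = 7/2 + ((157 + 13) + 62)*72 = 7/2 + (170 + 62)*72 = 7/2 + 232*72 = 7/2 + 16704 = 33415/2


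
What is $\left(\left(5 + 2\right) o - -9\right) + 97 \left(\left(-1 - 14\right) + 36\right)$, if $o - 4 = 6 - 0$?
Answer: $2116$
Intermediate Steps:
$o = 10$ ($o = 4 + \left(6 - 0\right) = 4 + \left(6 + 0\right) = 4 + 6 = 10$)
$\left(\left(5 + 2\right) o - -9\right) + 97 \left(\left(-1 - 14\right) + 36\right) = \left(\left(5 + 2\right) 10 - -9\right) + 97 \left(\left(-1 - 14\right) + 36\right) = \left(7 \cdot 10 + 9\right) + 97 \left(-15 + 36\right) = \left(70 + 9\right) + 97 \cdot 21 = 79 + 2037 = 2116$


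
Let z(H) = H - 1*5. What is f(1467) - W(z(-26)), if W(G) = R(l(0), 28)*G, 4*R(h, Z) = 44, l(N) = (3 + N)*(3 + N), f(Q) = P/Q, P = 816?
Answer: 167021/489 ≈ 341.56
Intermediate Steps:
z(H) = -5 + H (z(H) = H - 5 = -5 + H)
f(Q) = 816/Q
l(N) = (3 + N)**2
R(h, Z) = 11 (R(h, Z) = (1/4)*44 = 11)
W(G) = 11*G
f(1467) - W(z(-26)) = 816/1467 - 11*(-5 - 26) = 816*(1/1467) - 11*(-31) = 272/489 - 1*(-341) = 272/489 + 341 = 167021/489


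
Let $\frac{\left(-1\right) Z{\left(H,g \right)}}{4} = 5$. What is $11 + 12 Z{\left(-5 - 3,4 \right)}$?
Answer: $-229$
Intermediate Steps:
$Z{\left(H,g \right)} = -20$ ($Z{\left(H,g \right)} = \left(-4\right) 5 = -20$)
$11 + 12 Z{\left(-5 - 3,4 \right)} = 11 + 12 \left(-20\right) = 11 - 240 = -229$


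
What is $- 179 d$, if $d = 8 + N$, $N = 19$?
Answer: $-4833$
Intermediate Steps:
$d = 27$ ($d = 8 + 19 = 27$)
$- 179 d = \left(-179\right) 27 = -4833$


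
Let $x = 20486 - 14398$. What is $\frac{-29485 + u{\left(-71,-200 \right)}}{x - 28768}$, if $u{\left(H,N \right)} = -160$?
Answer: $\frac{847}{648} \approx 1.3071$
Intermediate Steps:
$x = 6088$ ($x = 20486 - 14398 = 6088$)
$\frac{-29485 + u{\left(-71,-200 \right)}}{x - 28768} = \frac{-29485 - 160}{6088 - 28768} = - \frac{29645}{-22680} = \left(-29645\right) \left(- \frac{1}{22680}\right) = \frac{847}{648}$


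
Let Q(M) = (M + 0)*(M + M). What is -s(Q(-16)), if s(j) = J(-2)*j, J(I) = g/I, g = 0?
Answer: 0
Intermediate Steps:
J(I) = 0 (J(I) = 0/I = 0)
Q(M) = 2*M² (Q(M) = M*(2*M) = 2*M²)
s(j) = 0 (s(j) = 0*j = 0)
-s(Q(-16)) = -1*0 = 0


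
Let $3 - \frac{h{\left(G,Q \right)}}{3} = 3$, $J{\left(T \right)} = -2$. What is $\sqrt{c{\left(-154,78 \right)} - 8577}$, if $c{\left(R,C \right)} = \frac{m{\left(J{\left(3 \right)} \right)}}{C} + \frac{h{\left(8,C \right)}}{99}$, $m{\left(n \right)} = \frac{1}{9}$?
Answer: $\frac{i \sqrt{469642134}}{234} \approx 92.612 i$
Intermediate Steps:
$h{\left(G,Q \right)} = 0$ ($h{\left(G,Q \right)} = 9 - 9 = 0$)
$m{\left(n \right)} = \frac{1}{9}$
$c{\left(R,C \right)} = \frac{1}{9 C}$ ($c{\left(R,C \right)} = \frac{1}{9 C} + \frac{0}{99} = \frac{1}{9 C} + 0 \cdot \frac{1}{99} = \frac{1}{9 C} + 0 = \frac{1}{9 C}$)
$\sqrt{c{\left(-154,78 \right)} - 8577} = \sqrt{\frac{1}{9 \cdot 78} - 8577} = \sqrt{\frac{1}{9} \cdot \frac{1}{78} - 8577} = \sqrt{\frac{1}{702} - 8577} = \sqrt{- \frac{6021053}{702}} = \frac{i \sqrt{469642134}}{234}$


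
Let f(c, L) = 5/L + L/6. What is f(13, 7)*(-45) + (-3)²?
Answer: -1059/14 ≈ -75.643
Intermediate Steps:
f(c, L) = 5/L + L/6 (f(c, L) = 5/L + L*(⅙) = 5/L + L/6)
f(13, 7)*(-45) + (-3)² = (5/7 + (⅙)*7)*(-45) + (-3)² = (5*(⅐) + 7/6)*(-45) + 9 = (5/7 + 7/6)*(-45) + 9 = (79/42)*(-45) + 9 = -1185/14 + 9 = -1059/14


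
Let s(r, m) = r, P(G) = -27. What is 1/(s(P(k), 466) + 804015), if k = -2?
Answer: 1/803988 ≈ 1.2438e-6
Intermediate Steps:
1/(s(P(k), 466) + 804015) = 1/(-27 + 804015) = 1/803988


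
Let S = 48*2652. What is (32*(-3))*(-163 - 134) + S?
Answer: 155808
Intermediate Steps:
S = 127296
(32*(-3))*(-163 - 134) + S = (32*(-3))*(-163 - 134) + 127296 = -96*(-297) + 127296 = 28512 + 127296 = 155808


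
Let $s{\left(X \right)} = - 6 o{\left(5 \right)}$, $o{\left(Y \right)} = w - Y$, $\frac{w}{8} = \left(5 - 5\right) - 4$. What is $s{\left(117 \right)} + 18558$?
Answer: $18780$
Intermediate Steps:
$w = -32$ ($w = 8 \left(\left(5 - 5\right) - 4\right) = 8 \left(0 - 4\right) = 8 \left(-4\right) = -32$)
$o{\left(Y \right)} = -32 - Y$
$s{\left(X \right)} = 222$ ($s{\left(X \right)} = - 6 \left(-32 - 5\right) = \left(-6\right) \left(-37\right) = 222$)
$s{\left(117 \right)} + 18558 = 222 + 18558 = 18780$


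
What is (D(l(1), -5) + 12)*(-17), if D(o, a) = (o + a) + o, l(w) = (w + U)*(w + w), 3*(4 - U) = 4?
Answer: -1105/3 ≈ -368.33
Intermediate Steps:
U = 8/3 (U = 4 - ⅓*4 = 4 - 4/3 = 8/3 ≈ 2.6667)
l(w) = 2*w*(8/3 + w) (l(w) = (w + 8/3)*(w + w) = (8/3 + w)*(2*w) = 2*w*(8/3 + w))
D(o, a) = a + 2*o (D(o, a) = (a + o) + o = a + 2*o)
(D(l(1), -5) + 12)*(-17) = ((-5 + 2*((⅔)*1*(8 + 3*1))) + 12)*(-17) = ((-5 + 2*((⅔)*1*(8 + 3))) + 12)*(-17) = ((-5 + 2*((⅔)*1*11)) + 12)*(-17) = ((-5 + 2*(22/3)) + 12)*(-17) = ((-5 + 44/3) + 12)*(-17) = (29/3 + 12)*(-17) = (65/3)*(-17) = -1105/3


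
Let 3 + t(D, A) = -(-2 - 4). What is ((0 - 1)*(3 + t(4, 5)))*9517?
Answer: -57102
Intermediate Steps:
t(D, A) = 3 (t(D, A) = -3 - (-2 - 4) = -3 - 1*(-6) = -3 + 6 = 3)
((0 - 1)*(3 + t(4, 5)))*9517 = ((0 - 1)*(3 + 3))*9517 = -1*6*9517 = -6*9517 = -57102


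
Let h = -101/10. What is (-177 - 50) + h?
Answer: -2371/10 ≈ -237.10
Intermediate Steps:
h = -101/10 (h = -101*⅒ = -101/10 ≈ -10.100)
(-177 - 50) + h = (-177 - 50) - 101/10 = -227 - 101/10 = -2371/10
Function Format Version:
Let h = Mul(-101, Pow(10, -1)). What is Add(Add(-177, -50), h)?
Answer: Rational(-2371, 10) ≈ -237.10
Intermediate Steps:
h = Rational(-101, 10) (h = Mul(-101, Rational(1, 10)) = Rational(-101, 10) ≈ -10.100)
Add(Add(-177, -50), h) = Add(Add(-177, -50), Rational(-101, 10)) = Add(-227, Rational(-101, 10)) = Rational(-2371, 10)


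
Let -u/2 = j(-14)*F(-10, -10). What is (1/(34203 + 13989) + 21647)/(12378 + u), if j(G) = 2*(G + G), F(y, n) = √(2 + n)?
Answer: 2152146820175/1231427975552 - 7302485575*I*√2/230892745416 ≈ 1.7477 - 0.044728*I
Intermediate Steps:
j(G) = 4*G (j(G) = 2*(2*G) = 4*G)
u = 224*I*√2 (u = -2*4*(-14)*√(2 - 10) = -(-112)*√(-8) = -(-112)*2*I*√2 = -(-224)*I*√2 = 224*I*√2 ≈ 316.78*I)
(1/(34203 + 13989) + 21647)/(12378 + u) = (1/(34203 + 13989) + 21647)/(12378 + 224*I*√2) = (1/48192 + 21647)/(12378 + 224*I*√2) = 1043212225/(48192*(12378 + 224*I*√2))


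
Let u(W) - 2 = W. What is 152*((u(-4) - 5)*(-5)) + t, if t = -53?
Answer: 5267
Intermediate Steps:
u(W) = 2 + W
152*((u(-4) - 5)*(-5)) + t = 152*(((2 - 4) - 5)*(-5)) - 53 = 152*((-2 - 5)*(-5)) - 53 = 152*(-7*(-5)) - 53 = 152*35 - 53 = 5320 - 53 = 5267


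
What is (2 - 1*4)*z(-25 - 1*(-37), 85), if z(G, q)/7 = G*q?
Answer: -14280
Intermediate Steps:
z(G, q) = 7*G*q (z(G, q) = 7*(G*q) = 7*G*q)
(2 - 1*4)*z(-25 - 1*(-37), 85) = (2 - 1*4)*(7*(-25 - 1*(-37))*85) = (2 - 4)*(7*(-25 + 37)*85) = -14*12*85 = -2*7140 = -14280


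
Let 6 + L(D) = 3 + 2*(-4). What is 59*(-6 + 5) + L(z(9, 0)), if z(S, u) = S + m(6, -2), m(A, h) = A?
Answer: -70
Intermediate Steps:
z(S, u) = 6 + S (z(S, u) = S + 6 = 6 + S)
L(D) = -11 (L(D) = -6 + (3 + 2*(-4)) = -6 + (3 - 8) = -6 - 5 = -11)
59*(-6 + 5) + L(z(9, 0)) = 59*(-6 + 5) - 11 = 59*(-1) - 11 = -59 - 11 = -70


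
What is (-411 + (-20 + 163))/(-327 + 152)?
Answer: 268/175 ≈ 1.5314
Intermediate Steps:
(-411 + (-20 + 163))/(-327 + 152) = (-411 + 143)/(-175) = -268*(-1/175) = 268/175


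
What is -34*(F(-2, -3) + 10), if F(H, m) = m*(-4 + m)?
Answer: -1054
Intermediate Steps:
-34*(F(-2, -3) + 10) = -34*(-3*(-4 - 3) + 10) = -34*(-3*(-7) + 10) = -34*(21 + 10) = -34*31 = -1054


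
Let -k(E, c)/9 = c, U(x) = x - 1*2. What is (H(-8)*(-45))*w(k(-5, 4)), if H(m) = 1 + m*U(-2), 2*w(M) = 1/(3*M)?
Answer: 55/8 ≈ 6.8750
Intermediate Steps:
U(x) = -2 + x (U(x) = x - 2 = -2 + x)
k(E, c) = -9*c
w(M) = 1/(6*M) (w(M) = 1/(2*((3*M))) = (1/(3*M))/2 = 1/(6*M))
H(m) = 1 - 4*m (H(m) = 1 + m*(-2 - 2) = 1 + m*(-4) = 1 - 4*m)
(H(-8)*(-45))*w(k(-5, 4)) = ((1 - 4*(-8))*(-45))*(1/(6*((-9*4)))) = ((1 + 32)*(-45))*((⅙)/(-36)) = (33*(-45))*((⅙)*(-1/36)) = -1485*(-1/216) = 55/8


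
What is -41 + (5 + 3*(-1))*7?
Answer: -27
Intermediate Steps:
-41 + (5 + 3*(-1))*7 = -41 + (5 - 3)*7 = -41 + 2*7 = -41 + 14 = -27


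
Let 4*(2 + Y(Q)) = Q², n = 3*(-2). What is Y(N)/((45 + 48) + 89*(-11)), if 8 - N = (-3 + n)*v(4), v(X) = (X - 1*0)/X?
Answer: -281/3544 ≈ -0.079289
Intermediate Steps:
v(X) = 1 (v(X) = (X + 0)/X = X/X = 1)
n = -6
N = 17 (N = 8 - (-3 - 6) = 8 - (-9) = 8 - 1*(-9) = 8 + 9 = 17)
Y(Q) = -2 + Q²/4
Y(N)/((45 + 48) + 89*(-11)) = (-2 + (¼)*17²)/((45 + 48) + 89*(-11)) = (-2 + (¼)*289)/(93 - 979) = (-2 + 289/4)/(-886) = (281/4)*(-1/886) = -281/3544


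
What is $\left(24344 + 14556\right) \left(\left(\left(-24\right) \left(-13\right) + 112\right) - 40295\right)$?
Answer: $-1550981900$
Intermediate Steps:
$\left(24344 + 14556\right) \left(\left(\left(-24\right) \left(-13\right) + 112\right) - 40295\right) = 38900 \left(\left(312 + 112\right) - 40295\right) = 38900 \left(424 - 40295\right) = 38900 \left(-39871\right) = -1550981900$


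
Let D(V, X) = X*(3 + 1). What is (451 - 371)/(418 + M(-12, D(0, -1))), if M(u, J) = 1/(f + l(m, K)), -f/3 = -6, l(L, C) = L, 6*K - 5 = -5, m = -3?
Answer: 1200/6271 ≈ 0.19136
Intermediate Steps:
K = 0 (K = 5/6 + (1/6)*(-5) = 5/6 - 5/6 = 0)
D(V, X) = 4*X (D(V, X) = X*4 = 4*X)
f = 18 (f = -3*(-6) = 18)
M(u, J) = 1/15 (M(u, J) = 1/(18 - 3) = 1/15)
(451 - 371)/(418 + M(-12, D(0, -1))) = (451 - 371)/(418 + 1/15) = 80/(6271/15) = 80*(15/6271) = 1200/6271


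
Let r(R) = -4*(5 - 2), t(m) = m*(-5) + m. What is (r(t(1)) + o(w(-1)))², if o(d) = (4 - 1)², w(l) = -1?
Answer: 9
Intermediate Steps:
t(m) = -4*m (t(m) = -5*m + m = -4*m)
o(d) = 9 (o(d) = 3² = 9)
r(R) = -12 (r(R) = -4*3 = -12)
(r(t(1)) + o(w(-1)))² = (-12 + 9)² = (-3)² = 9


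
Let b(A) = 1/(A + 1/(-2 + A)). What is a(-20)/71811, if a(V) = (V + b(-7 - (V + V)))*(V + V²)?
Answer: -1942655/18383616 ≈ -0.10567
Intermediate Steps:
a(V) = (V + V²)*(V + (-9 - 2*V)/(15 + (-7 - 2*V)² + 4*V)) (a(V) = (V + (-2 + (-7 - (V + V)))/(1 + (-7 - (V + V))² - 2*(-7 - (V + V))))*(V + V²) = (V + (-2 + (-7 - 2*V))/(1 + (-7 - 2*V)² - 2*(-7 - 2*V)))*(V + V²) = (V + (-9 - 2*V)/(1 + (-7 - 2*V)² + (14 + 4*V)))*(V + V²) = (V + (-9 - 2*V)/(15 + (-7 - 2*V)² + 4*V))*(V + V²) = (V + V²)*(V + (-9 - 2*V)/(15 + (-7 - 2*V)² + 4*V)))
a(-20)/71811 = ((¼)*(-20)*(-9 + 4*(-20)⁴ + 36*(-20)³ + 53*(-20) + 94*(-20)²)/(16 + (-20)² + 8*(-20)))/71811 = ((¼)*(-20)*(-9 + 4*160000 + 36*(-8000) - 1060 + 94*400)/(16 + 400 - 160))*(1/71811) = ((¼)*(-20)*(-9 + 640000 - 288000 - 1060 + 37600)/256)*(1/71811) = ((¼)*(-20)*(1/256)*388531)*(1/71811) = -1942655/256*1/71811 = -1942655/18383616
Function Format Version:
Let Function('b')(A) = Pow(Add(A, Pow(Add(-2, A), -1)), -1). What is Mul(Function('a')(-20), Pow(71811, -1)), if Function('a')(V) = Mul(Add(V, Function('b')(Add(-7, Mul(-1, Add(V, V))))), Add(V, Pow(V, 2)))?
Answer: Rational(-1942655, 18383616) ≈ -0.10567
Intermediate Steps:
Function('a')(V) = Mul(Add(V, Pow(V, 2)), Add(V, Mul(Pow(Add(15, Pow(Add(-7, Mul(-2, V)), 2), Mul(4, V)), -1), Add(-9, Mul(-2, V))))) (Function('a')(V) = Mul(Add(V, Mul(Pow(Add(1, Pow(Add(-7, Mul(-1, Add(V, V))), 2), Mul(-2, Add(-7, Mul(-1, Add(V, V))))), -1), Add(-2, Add(-7, Mul(-1, Add(V, V)))))), Add(V, Pow(V, 2))) = Mul(Add(V, Mul(Pow(Add(1, Pow(Add(-7, Mul(-1, Mul(2, V))), 2), Mul(-2, Add(-7, Mul(-1, Mul(2, V))))), -1), Add(-2, Add(-7, Mul(-1, Mul(2, V)))))), Add(V, Pow(V, 2))) = Mul(Add(V, Mul(Pow(Add(1, Pow(Add(-7, Mul(-2, V)), 2), Mul(-2, Add(-7, Mul(-2, V)))), -1), Add(-2, Add(-7, Mul(-2, V))))), Add(V, Pow(V, 2))) = Mul(Add(V, Mul(Pow(Add(1, Pow(Add(-7, Mul(-2, V)), 2), Add(14, Mul(4, V))), -1), Add(-9, Mul(-2, V)))), Add(V, Pow(V, 2))) = Mul(Add(V, Mul(Pow(Add(15, Pow(Add(-7, Mul(-2, V)), 2), Mul(4, V)), -1), Add(-9, Mul(-2, V)))), Add(V, Pow(V, 2))) = Mul(Add(V, Pow(V, 2)), Add(V, Mul(Pow(Add(15, Pow(Add(-7, Mul(-2, V)), 2), Mul(4, V)), -1), Add(-9, Mul(-2, V))))))
Mul(Function('a')(-20), Pow(71811, -1)) = Mul(Mul(Rational(1, 4), -20, Pow(Add(16, Pow(-20, 2), Mul(8, -20)), -1), Add(-9, Mul(4, Pow(-20, 4)), Mul(36, Pow(-20, 3)), Mul(53, -20), Mul(94, Pow(-20, 2)))), Pow(71811, -1)) = Mul(Mul(Rational(1, 4), -20, Pow(Add(16, 400, -160), -1), Add(-9, Mul(4, 160000), Mul(36, -8000), -1060, Mul(94, 400))), Rational(1, 71811)) = Mul(Mul(Rational(1, 4), -20, Pow(256, -1), Add(-9, 640000, -288000, -1060, 37600)), Rational(1, 71811)) = Mul(Mul(Rational(1, 4), -20, Rational(1, 256), 388531), Rational(1, 71811)) = Mul(Rational(-1942655, 256), Rational(1, 71811)) = Rational(-1942655, 18383616)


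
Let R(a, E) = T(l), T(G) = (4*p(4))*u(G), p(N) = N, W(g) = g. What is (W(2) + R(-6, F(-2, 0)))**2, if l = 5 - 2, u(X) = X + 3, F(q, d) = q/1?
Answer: 9604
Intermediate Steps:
F(q, d) = q (F(q, d) = q*1 = q)
u(X) = 3 + X
l = 3
T(G) = 48 + 16*G (T(G) = (4*4)*(3 + G) = 16*(3 + G) = 48 + 16*G)
R(a, E) = 96 (R(a, E) = 48 + 16*3 = 48 + 48 = 96)
(W(2) + R(-6, F(-2, 0)))**2 = (2 + 96)**2 = 98**2 = 9604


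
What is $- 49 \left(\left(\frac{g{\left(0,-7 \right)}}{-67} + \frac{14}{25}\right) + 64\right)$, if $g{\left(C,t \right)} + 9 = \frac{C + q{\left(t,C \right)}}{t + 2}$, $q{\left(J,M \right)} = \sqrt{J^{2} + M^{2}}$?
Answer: $- \frac{5311502}{1675} \approx -3171.0$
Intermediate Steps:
$g{\left(C,t \right)} = -9 + \frac{C + \sqrt{C^{2} + t^{2}}}{2 + t}$ ($g{\left(C,t \right)} = -9 + \frac{C + \sqrt{t^{2} + C^{2}}}{t + 2} = -9 + \frac{C + \sqrt{C^{2} + t^{2}}}{2 + t}$)
$- 49 \left(\left(\frac{g{\left(0,-7 \right)}}{-67} + \frac{14}{25}\right) + 64\right) = - 49 \left(\left(\frac{\frac{1}{2 - 7} \left(-18 + 0 + \sqrt{0^{2} + \left(-7\right)^{2}} - -63\right)}{-67} + \frac{14}{25}\right) + 64\right) = - 49 \left(\left(\frac{-18 + 0 + \sqrt{0 + 49} + 63}{-5} \left(- \frac{1}{67}\right) + 14 \cdot \frac{1}{25}\right) + 64\right) = - 49 \left(\left(- \frac{-18 + 0 + \sqrt{49} + 63}{5} \left(- \frac{1}{67}\right) + \frac{14}{25}\right) + 64\right) = - 49 \left(\left(- \frac{-18 + 0 + 7 + 63}{5} \left(- \frac{1}{67}\right) + \frac{14}{25}\right) + 64\right) = - 49 \left(\left(\left(- \frac{1}{5}\right) 52 \left(- \frac{1}{67}\right) + \frac{14}{25}\right) + 64\right) = - 49 \left(\left(\left(- \frac{52}{5}\right) \left(- \frac{1}{67}\right) + \frac{14}{25}\right) + 64\right) = - 49 \left(\left(\frac{52}{335} + \frac{14}{25}\right) + 64\right) = - 49 \left(\frac{1198}{1675} + 64\right) = \left(-49\right) \frac{108398}{1675} = - \frac{5311502}{1675}$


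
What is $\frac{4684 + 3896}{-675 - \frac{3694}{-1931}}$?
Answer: $- \frac{16567980}{1299731} \approx -12.747$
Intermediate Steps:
$\frac{4684 + 3896}{-675 - \frac{3694}{-1931}} = \frac{8580}{-675 - - \frac{3694}{1931}} = \frac{8580}{-675 + \frac{3694}{1931}} = \frac{8580}{- \frac{1299731}{1931}} = 8580 \left(- \frac{1931}{1299731}\right) = - \frac{16567980}{1299731}$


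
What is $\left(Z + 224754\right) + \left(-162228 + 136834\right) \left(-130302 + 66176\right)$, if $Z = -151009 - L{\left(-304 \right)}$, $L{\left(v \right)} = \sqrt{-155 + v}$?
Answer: $1628489389 - 3 i \sqrt{51} \approx 1.6285 \cdot 10^{9} - 21.424 i$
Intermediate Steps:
$Z = -151009 - 3 i \sqrt{51}$ ($Z = -151009 - \sqrt{-155 - 304} = -151009 - \sqrt{-459} = -151009 - 3 i \sqrt{51} \approx -1.5101 \cdot 10^{5} - 21.424 i$)
$\left(Z + 224754\right) + \left(-162228 + 136834\right) \left(-130302 + 66176\right) = \left(\left(-151009 - 3 i \sqrt{51}\right) + 224754\right) + \left(-162228 + 136834\right) \left(-130302 + 66176\right) = \left(73745 - 3 i \sqrt{51}\right) - -1628415644 = \left(73745 - 3 i \sqrt{51}\right) + 1628415644 = 1628489389 - 3 i \sqrt{51}$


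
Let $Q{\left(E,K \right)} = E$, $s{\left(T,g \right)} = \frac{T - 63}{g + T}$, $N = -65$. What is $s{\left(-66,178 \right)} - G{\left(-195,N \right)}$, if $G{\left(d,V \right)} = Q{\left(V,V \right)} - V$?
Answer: $- \frac{129}{112} \approx -1.1518$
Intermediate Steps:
$s{\left(T,g \right)} = \frac{-63 + T}{T + g}$
$G{\left(d,V \right)} = 0$ ($G{\left(d,V \right)} = V - V = 0$)
$s{\left(-66,178 \right)} - G{\left(-195,N \right)} = \frac{-63 - 66}{-66 + 178} - 0 = \frac{1}{112} \left(-129\right) + 0 = - \frac{129}{112} + 0 = - \frac{129}{112}$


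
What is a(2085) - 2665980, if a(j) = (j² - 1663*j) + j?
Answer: -1784025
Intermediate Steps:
a(j) = j² - 1662*j
a(2085) - 2665980 = 2085*(-1662 + 2085) - 2665980 = 2085*423 - 2665980 = 881955 - 2665980 = -1784025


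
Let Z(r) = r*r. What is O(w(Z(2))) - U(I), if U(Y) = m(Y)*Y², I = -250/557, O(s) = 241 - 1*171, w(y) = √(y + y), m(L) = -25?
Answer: 23279930/310249 ≈ 75.036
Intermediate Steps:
Z(r) = r²
w(y) = √2*√y (w(y) = √(2*y) = √2*√y)
O(s) = 70 (O(s) = 241 - 171 = 70)
I = -250/557 (I = -250*1/557 = -250/557 ≈ -0.44883)
U(Y) = -25*Y²
O(w(Z(2))) - U(I) = 70 - (-25)*(-250/557)² = 70 - (-25)*62500/310249 = 70 - 1*(-1562500/310249) = 70 + 1562500/310249 = 23279930/310249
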